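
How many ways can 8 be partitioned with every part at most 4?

15

They are:
4,4
4,3,1
4,2,2
4,2,1,1
4,1,1,1,1
3,3,2
3,3,1,1
3,2,2,1
3,2,1,1,1
3,1,1,1,1,1
2,2,2,2
2,2,2,1,1
2,2,1,1,1,1
2,1,1,1,1,1,1
1,1,1,1,1,1,1,1
Counting gives 15.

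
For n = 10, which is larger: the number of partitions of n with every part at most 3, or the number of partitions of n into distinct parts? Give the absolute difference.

Partitions of 10 with every part at most 3: 14.
Partitions of 10 into distinct parts: 10.
|14 − 10| = 4.

4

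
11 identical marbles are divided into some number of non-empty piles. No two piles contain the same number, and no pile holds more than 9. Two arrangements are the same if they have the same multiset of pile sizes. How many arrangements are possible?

Enumerating:
2 + 9
3 + 8
1 + 2 + 8
4 + 7
1 + 3 + 7
5 + 6
1 + 4 + 6
2 + 3 + 6
2 + 4 + 5
1 + 2 + 3 + 5
That's 10 in total.

10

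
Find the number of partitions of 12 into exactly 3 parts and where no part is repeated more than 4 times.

12

They are:
10+1+1
9+2+1
8+3+1
8+2+2
7+4+1
7+3+2
6+5+1
6+4+2
6+3+3
5+5+2
5+4+3
4+4+4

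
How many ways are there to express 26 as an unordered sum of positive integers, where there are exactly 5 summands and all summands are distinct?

37

A partial list (first 12 by largest part):
16+4+3+2+1
15+5+3+2+1
14+6+3+2+1
14+5+4+2+1
13+7+3+2+1
13+6+4+2+1
13+5+4+3+1
12+8+3+2+1
12+7+4+2+1
12+6+5+2+1
12+6+4+3+1
12+5+4+3+2
…and 25 more, for 37 total.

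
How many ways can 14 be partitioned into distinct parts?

Listing the qualifying partitions of 14:
14
13 + 1
12 + 2
11 + 3
11 + 2 + 1
10 + 4
10 + 3 + 1
9 + 5
9 + 4 + 1
9 + 3 + 2
8 + 6
8 + 5 + 1
8 + 4 + 2
8 + 3 + 2 + 1
7 + 6 + 1
7 + 5 + 2
7 + 4 + 3
7 + 4 + 2 + 1
6 + 5 + 3
6 + 5 + 2 + 1
6 + 4 + 3 + 1
5 + 4 + 3 + 2
That's 22 in total.

22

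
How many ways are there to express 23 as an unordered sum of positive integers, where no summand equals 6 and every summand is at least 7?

Listing the qualifying partitions of 23:
23
16 + 7
15 + 8
14 + 9
13 + 10
12 + 11
9 + 7 + 7
8 + 8 + 7

8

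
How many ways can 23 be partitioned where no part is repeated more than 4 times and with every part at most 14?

Systematic enumeration (by largest part, then next-largest, …) yields 709.

709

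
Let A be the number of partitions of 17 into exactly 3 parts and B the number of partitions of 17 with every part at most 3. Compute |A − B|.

9

Partitions of 17 into exactly 3 parts: 24.
Partitions of 17 with every part at most 3: 33.
|24 − 33| = 9.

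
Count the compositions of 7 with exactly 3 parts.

Equivalently, choose which 2 of the 6 gaps become plus signs: C(6,2) = 15.

15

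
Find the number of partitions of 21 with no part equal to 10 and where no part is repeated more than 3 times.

357

Enumerating by decreasing first part gives 357 partitions in all.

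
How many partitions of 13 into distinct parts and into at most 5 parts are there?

18

The partitions of 13 that satisfy the conditions:
13
12+1
11+2
10+3
10+2+1
9+4
9+3+1
8+5
8+4+1
8+3+2
7+6
7+5+1
7+4+2
7+3+2+1
6+5+2
6+4+3
6+4+2+1
5+4+3+1
Counting gives 18.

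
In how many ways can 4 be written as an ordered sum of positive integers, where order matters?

The number of compositions of n is 2^(n−1); here 2^3 = 8.

8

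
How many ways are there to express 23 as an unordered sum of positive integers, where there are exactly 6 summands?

163

Systematic enumeration (by largest part, then next-largest, …) yields 163.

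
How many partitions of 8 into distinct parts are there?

6

Listing the qualifying partitions of 8:
8
7+1
6+2
5+3
5+2+1
4+3+1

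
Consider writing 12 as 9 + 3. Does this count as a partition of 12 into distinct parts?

Yes

The parts sum to 12, and the condition 'all summands are distinct' holds.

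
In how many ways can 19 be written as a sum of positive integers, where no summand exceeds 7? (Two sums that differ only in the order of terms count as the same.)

Systematic enumeration (by largest part, then next-largest, …) yields 300.

300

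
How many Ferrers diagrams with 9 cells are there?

30

A partial list (first 12 by largest part):
9
8,1
7,2
7,1,1
6,3
6,2,1
6,1,1,1
5,4
5,3,1
5,2,2
5,2,1,1
5,1,1,1,1
…and 18 more, for 30 total.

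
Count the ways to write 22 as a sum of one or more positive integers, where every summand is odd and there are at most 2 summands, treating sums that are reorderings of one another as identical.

6

Listing the qualifying partitions of 22:
21+1
19+3
17+5
15+7
13+9
11+11
Counting gives 6.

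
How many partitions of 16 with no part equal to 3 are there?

130

Systematic enumeration (by largest part, then next-largest, …) yields 130.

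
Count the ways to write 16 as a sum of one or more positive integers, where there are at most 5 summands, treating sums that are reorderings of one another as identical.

101

There are 101 such partitions.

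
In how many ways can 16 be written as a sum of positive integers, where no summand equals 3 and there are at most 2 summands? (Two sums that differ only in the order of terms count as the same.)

Listing the qualifying partitions of 16:
16
1, 15
2, 14
4, 12
5, 11
6, 10
7, 9
8, 8

8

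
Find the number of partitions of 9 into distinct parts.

Listing the qualifying partitions of 9:
9
8 + 1
7 + 2
6 + 3
6 + 2 + 1
5 + 4
5 + 3 + 1
4 + 3 + 2

8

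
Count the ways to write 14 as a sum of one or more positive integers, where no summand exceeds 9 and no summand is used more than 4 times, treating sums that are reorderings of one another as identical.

88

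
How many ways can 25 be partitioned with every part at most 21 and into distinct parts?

137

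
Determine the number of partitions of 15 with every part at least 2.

41

There are too many to list fully; the first 12 (by largest part) are:
15
13, 2
12, 3
11, 4
11, 2, 2
10, 5
10, 3, 2
9, 6
9, 4, 2
9, 3, 3
9, 2, 2, 2
8, 7
…and 29 more, for 41 total.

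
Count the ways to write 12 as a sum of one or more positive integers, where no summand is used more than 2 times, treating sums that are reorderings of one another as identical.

36

A partial list (first 12 by largest part):
12
1 + 11
2 + 10
1 + 1 + 10
3 + 9
1 + 2 + 9
4 + 8
1 + 3 + 8
2 + 2 + 8
1 + 1 + 2 + 8
5 + 7
1 + 4 + 7
…and 24 more, for 36 total.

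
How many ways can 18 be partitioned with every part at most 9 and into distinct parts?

Listing the qualifying partitions of 18:
9, 8, 1
9, 7, 2
9, 6, 3
9, 6, 2, 1
9, 5, 4
9, 5, 3, 1
9, 4, 3, 2
8, 7, 3
8, 7, 2, 1
8, 6, 4
8, 6, 3, 1
8, 5, 4, 1
8, 5, 3, 2
8, 4, 3, 2, 1
7, 6, 5
7, 6, 4, 1
7, 6, 3, 2
7, 5, 4, 2
7, 5, 3, 2, 1
6, 5, 4, 3
6, 5, 4, 2, 1

21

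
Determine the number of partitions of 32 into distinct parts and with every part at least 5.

A partial list (first 12 by largest part):
32
27 + 5
26 + 6
25 + 7
24 + 8
23 + 9
22 + 10
21 + 11
21 + 6 + 5
20 + 12
20 + 7 + 5
19 + 13
…and 33 more, for 45 total.

45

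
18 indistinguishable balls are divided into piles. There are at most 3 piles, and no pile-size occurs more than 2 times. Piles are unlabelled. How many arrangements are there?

There are too many to list fully; the first 12 (by largest part) are:
18
17 + 1
16 + 2
16 + 1 + 1
15 + 3
15 + 2 + 1
14 + 4
14 + 3 + 1
14 + 2 + 2
13 + 5
13 + 4 + 1
13 + 3 + 2
…and 24 more, for 36 total.

36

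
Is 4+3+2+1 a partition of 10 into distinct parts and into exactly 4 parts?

The parts sum to 10, and the condition 'all summands are distinct' holds; the condition 'there are exactly 4 summands' holds.

Yes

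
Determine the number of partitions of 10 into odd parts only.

10

Listing the qualifying partitions of 10:
1 + 9
3 + 7
1 + 1 + 1 + 7
5 + 5
1 + 1 + 3 + 5
1 + 1 + 1 + 1 + 1 + 5
1 + 3 + 3 + 3
1 + 1 + 1 + 1 + 3 + 3
1 + 1 + 1 + 1 + 1 + 1 + 1 + 3
1 + 1 + 1 + 1 + 1 + 1 + 1 + 1 + 1 + 1
Counting gives 10.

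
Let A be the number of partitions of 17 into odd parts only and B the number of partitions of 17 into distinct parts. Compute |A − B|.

0

Partitions of 17 into odd parts only: 38.
Partitions of 17 into distinct parts: 38.
|38 − 38| = 0.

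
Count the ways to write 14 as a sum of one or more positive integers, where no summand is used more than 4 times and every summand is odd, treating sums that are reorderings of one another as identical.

Listing the qualifying partitions of 14:
13,1
11,3
11,1,1,1
9,5
9,3,1,1
7,7
7,5,1,1
7,3,3,1
7,3,1,1,1,1
5,5,3,1
5,5,1,1,1,1
5,3,3,3
5,3,3,1,1,1
3,3,3,3,1,1
Counting gives 14.

14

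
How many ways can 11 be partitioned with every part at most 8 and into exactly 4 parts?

Listing the qualifying partitions of 11:
8 + 1 + 1 + 1
7 + 2 + 1 + 1
6 + 3 + 1 + 1
6 + 2 + 2 + 1
5 + 4 + 1 + 1
5 + 3 + 2 + 1
5 + 2 + 2 + 2
4 + 4 + 2 + 1
4 + 3 + 3 + 1
4 + 3 + 2 + 2
3 + 3 + 3 + 2

11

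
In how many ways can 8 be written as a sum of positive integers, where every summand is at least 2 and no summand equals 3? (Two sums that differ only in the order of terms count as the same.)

They are:
8
6 + 2
4 + 4
4 + 2 + 2
2 + 2 + 2 + 2
Counting gives 5.

5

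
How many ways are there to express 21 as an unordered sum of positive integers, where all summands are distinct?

76

There are 76 such partitions.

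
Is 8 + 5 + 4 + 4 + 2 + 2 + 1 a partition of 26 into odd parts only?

No

The parts sum to 26, and the condition 'every summand is odd' is violated.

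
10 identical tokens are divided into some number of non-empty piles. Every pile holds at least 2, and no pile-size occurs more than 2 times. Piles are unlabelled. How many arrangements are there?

10

The partitions of 10 that satisfy the conditions:
10
2, 8
3, 7
4, 6
2, 2, 6
5, 5
2, 3, 5
2, 4, 4
3, 3, 4
2, 2, 3, 3
That's 10 in total.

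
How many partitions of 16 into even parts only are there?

22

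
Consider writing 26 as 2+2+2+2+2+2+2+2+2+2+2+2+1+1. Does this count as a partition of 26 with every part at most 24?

Yes

The parts sum to 26, and the condition 'no summand exceeds 24' holds.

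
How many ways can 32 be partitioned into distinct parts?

390

Counting exhaustively, 390 partitions satisfy the conditions.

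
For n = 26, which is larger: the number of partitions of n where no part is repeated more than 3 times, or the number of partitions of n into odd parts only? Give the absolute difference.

895

Partitions of 26 where no part is repeated more than 3 times: 1060.
Partitions of 26 into odd parts only: 165.
|1060 − 165| = 895.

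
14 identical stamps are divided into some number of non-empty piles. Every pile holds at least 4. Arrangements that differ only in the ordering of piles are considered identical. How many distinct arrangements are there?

7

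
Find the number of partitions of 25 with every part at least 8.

7

They are:
25
17,8
16,9
15,10
14,11
13,12
9,8,8
Counting gives 7.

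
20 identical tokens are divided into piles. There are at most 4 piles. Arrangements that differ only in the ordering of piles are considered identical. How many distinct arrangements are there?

A full systematic count gives 108.

108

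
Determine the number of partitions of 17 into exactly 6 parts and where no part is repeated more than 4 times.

There are too many to list fully; the first 12 (by largest part) are:
11 + 2 + 1 + 1 + 1 + 1
10 + 3 + 1 + 1 + 1 + 1
10 + 2 + 2 + 1 + 1 + 1
9 + 4 + 1 + 1 + 1 + 1
9 + 3 + 2 + 1 + 1 + 1
9 + 2 + 2 + 2 + 1 + 1
8 + 5 + 1 + 1 + 1 + 1
8 + 4 + 2 + 1 + 1 + 1
8 + 3 + 3 + 1 + 1 + 1
8 + 3 + 2 + 2 + 1 + 1
8 + 2 + 2 + 2 + 2 + 1
7 + 6 + 1 + 1 + 1 + 1
…and 29 more, for 41 total.

41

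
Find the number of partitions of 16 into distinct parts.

A partial list (first 12 by largest part):
16
15,1
14,2
13,3
13,2,1
12,4
12,3,1
11,5
11,4,1
11,3,2
10,6
10,5,1
…and 20 more, for 32 total.

32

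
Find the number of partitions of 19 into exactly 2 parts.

Listing the qualifying partitions of 19:
18+1
17+2
16+3
15+4
14+5
13+6
12+7
11+8
10+9
That's 9 in total.

9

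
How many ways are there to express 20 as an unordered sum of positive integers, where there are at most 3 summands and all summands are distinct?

34

A partial list (first 12 by largest part):
20
19,1
18,2
17,3
17,2,1
16,4
16,3,1
15,5
15,4,1
15,3,2
14,6
14,5,1
…and 22 more, for 34 total.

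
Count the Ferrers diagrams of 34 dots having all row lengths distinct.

Counting exhaustively, 512 partitions satisfy the conditions.

512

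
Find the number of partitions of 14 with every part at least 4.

7

They are:
14
10,4
9,5
8,6
7,7
6,4,4
5,5,4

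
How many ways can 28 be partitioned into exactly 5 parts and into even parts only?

23

The partitions of 28 that satisfy the conditions:
20+2+2+2+2
18+4+2+2+2
16+6+2+2+2
16+4+4+2+2
14+8+2+2+2
14+6+4+2+2
14+4+4+4+2
12+10+2+2+2
12+8+4+2+2
12+6+6+2+2
12+6+4+4+2
12+4+4+4+4
10+10+4+2+2
10+8+6+2+2
10+8+4+4+2
10+6+6+4+2
10+6+4+4+4
8+8+8+2+2
8+8+6+4+2
8+8+4+4+4
8+6+6+6+2
8+6+6+4+4
6+6+6+6+4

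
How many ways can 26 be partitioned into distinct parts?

Direct enumeration gives 165 partitions.

165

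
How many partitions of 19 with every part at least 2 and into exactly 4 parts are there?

27

A partial list (first 12 by largest part):
13, 2, 2, 2
12, 3, 2, 2
11, 4, 2, 2
11, 3, 3, 2
10, 5, 2, 2
10, 4, 3, 2
10, 3, 3, 3
9, 6, 2, 2
9, 5, 3, 2
9, 4, 4, 2
9, 4, 3, 3
8, 7, 2, 2
…and 15 more, for 27 total.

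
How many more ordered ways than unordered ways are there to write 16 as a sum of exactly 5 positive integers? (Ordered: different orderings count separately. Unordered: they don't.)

Compositions: C(15,4) = 1365.
Unordered (partitions into 5 parts): 37.
Difference: 1365 − 37 = 1328.

1328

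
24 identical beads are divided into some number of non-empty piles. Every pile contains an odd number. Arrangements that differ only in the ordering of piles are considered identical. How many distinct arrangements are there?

122

A full systematic count gives 122.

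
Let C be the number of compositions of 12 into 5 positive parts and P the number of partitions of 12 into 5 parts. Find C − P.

Compositions: C(11,4) = 330.
Partitions of 12 into exactly 5 parts: 13.
Difference: 330 − 13 = 317.

317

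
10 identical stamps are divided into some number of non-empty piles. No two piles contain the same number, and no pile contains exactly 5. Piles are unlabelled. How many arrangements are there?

8

Listing the qualifying partitions of 10:
10
9+1
8+2
7+3
7+2+1
6+4
6+3+1
4+3+2+1
That's 8 in total.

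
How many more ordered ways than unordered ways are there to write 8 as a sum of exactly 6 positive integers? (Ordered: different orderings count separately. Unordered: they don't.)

Compositions: C(7,5) = 21.
Partitions of 8 into exactly 6 parts: 2.
Difference: 21 − 2 = 19.

19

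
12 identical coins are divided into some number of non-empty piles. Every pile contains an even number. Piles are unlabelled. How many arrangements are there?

They are:
12
10,2
8,4
8,2,2
6,6
6,4,2
6,2,2,2
4,4,4
4,4,2,2
4,2,2,2,2
2,2,2,2,2,2
Counting gives 11.

11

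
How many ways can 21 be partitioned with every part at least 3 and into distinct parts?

They are:
21
18, 3
17, 4
16, 5
15, 6
14, 7
14, 4, 3
13, 8
13, 5, 3
12, 9
12, 6, 3
12, 5, 4
11, 10
11, 7, 3
11, 6, 4
10, 8, 3
10, 7, 4
10, 6, 5
9, 8, 4
9, 7, 5
9, 5, 4, 3
8, 7, 6
8, 6, 4, 3
7, 6, 5, 3

24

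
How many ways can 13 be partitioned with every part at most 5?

There are too many to list fully; the first 12 (by largest part) are:
5, 5, 3
5, 5, 2, 1
5, 5, 1, 1, 1
5, 4, 4
5, 4, 3, 1
5, 4, 2, 2
5, 4, 2, 1, 1
5, 4, 1, 1, 1, 1
5, 3, 3, 2
5, 3, 3, 1, 1
5, 3, 2, 2, 1
5, 3, 2, 1, 1, 1
…and 45 more, for 57 total.

57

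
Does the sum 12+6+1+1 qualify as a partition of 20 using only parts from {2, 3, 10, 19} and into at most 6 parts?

No

The parts sum to 20, and the condition 'each summand belongs to {2, 3, 10, 19}' is violated.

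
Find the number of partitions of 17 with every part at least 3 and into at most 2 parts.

7

Listing the qualifying partitions of 17:
17
3+14
4+13
5+12
6+11
7+10
8+9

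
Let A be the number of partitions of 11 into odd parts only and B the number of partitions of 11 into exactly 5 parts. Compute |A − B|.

Partitions of 11 into odd parts only: 12.
Partitions of 11 into exactly 5 parts: 10.
|12 − 10| = 2.

2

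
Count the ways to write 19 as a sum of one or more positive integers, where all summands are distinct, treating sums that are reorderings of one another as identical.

54

There are too many to list fully; the first 12 (by largest part) are:
19
18+1
17+2
16+3
16+2+1
15+4
15+3+1
14+5
14+4+1
14+3+2
13+6
13+5+1
…and 42 more, for 54 total.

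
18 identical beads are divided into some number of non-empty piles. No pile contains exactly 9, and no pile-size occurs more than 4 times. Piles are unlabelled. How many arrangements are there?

237

A full systematic count gives 237.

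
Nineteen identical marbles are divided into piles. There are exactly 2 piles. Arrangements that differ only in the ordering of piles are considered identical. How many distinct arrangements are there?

9

Listing the qualifying partitions of 19:
1+18
2+17
3+16
4+15
5+14
6+13
7+12
8+11
9+10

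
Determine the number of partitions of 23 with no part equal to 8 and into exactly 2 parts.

10

Listing the qualifying partitions of 23:
22 + 1
21 + 2
20 + 3
19 + 4
18 + 5
17 + 6
16 + 7
14 + 9
13 + 10
12 + 11
Counting gives 10.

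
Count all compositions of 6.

32

There are 5 gaps and each independently is a cut or not, giving 2^5 = 32.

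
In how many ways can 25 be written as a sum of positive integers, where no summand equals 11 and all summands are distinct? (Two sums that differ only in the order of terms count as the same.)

There are 122 such partitions.

122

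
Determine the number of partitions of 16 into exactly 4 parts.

34

There are too many to list fully; the first 12 (by largest part) are:
13 + 1 + 1 + 1
12 + 2 + 1 + 1
11 + 3 + 1 + 1
11 + 2 + 2 + 1
10 + 4 + 1 + 1
10 + 3 + 2 + 1
10 + 2 + 2 + 2
9 + 5 + 1 + 1
9 + 4 + 2 + 1
9 + 3 + 3 + 1
9 + 3 + 2 + 2
8 + 6 + 1 + 1
…and 22 more, for 34 total.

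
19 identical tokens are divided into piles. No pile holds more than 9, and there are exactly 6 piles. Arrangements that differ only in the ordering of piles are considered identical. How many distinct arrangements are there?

59

There are too many to list fully; the first 12 (by largest part) are:
9 + 6 + 1 + 1 + 1 + 1
9 + 5 + 2 + 1 + 1 + 1
9 + 4 + 3 + 1 + 1 + 1
9 + 4 + 2 + 2 + 1 + 1
9 + 3 + 3 + 2 + 1 + 1
9 + 3 + 2 + 2 + 2 + 1
9 + 2 + 2 + 2 + 2 + 2
8 + 7 + 1 + 1 + 1 + 1
8 + 6 + 2 + 1 + 1 + 1
8 + 5 + 3 + 1 + 1 + 1
8 + 5 + 2 + 2 + 1 + 1
8 + 4 + 4 + 1 + 1 + 1
…and 47 more, for 59 total.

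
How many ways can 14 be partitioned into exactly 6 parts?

The partitions of 14 that satisfy the conditions:
9 + 1 + 1 + 1 + 1 + 1
8 + 2 + 1 + 1 + 1 + 1
7 + 3 + 1 + 1 + 1 + 1
7 + 2 + 2 + 1 + 1 + 1
6 + 4 + 1 + 1 + 1 + 1
6 + 3 + 2 + 1 + 1 + 1
6 + 2 + 2 + 2 + 1 + 1
5 + 5 + 1 + 1 + 1 + 1
5 + 4 + 2 + 1 + 1 + 1
5 + 3 + 3 + 1 + 1 + 1
5 + 3 + 2 + 2 + 1 + 1
5 + 2 + 2 + 2 + 2 + 1
4 + 4 + 3 + 1 + 1 + 1
4 + 4 + 2 + 2 + 1 + 1
4 + 3 + 3 + 2 + 1 + 1
4 + 3 + 2 + 2 + 2 + 1
4 + 2 + 2 + 2 + 2 + 2
3 + 3 + 3 + 3 + 1 + 1
3 + 3 + 3 + 2 + 2 + 1
3 + 3 + 2 + 2 + 2 + 2

20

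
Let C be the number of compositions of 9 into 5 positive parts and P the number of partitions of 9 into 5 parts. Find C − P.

Ordered (compositions into 5 parts): C(8,4) = 70.
Unordered (partitions into 5 parts): 5.
Difference: 70 − 5 = 65.

65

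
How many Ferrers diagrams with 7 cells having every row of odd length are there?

Listing the qualifying partitions of 7:
7
5,1,1
3,3,1
3,1,1,1,1
1,1,1,1,1,1,1

5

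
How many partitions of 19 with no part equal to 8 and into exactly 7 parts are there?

58

There are too many to list fully; the first 12 (by largest part) are:
13, 1, 1, 1, 1, 1, 1
12, 2, 1, 1, 1, 1, 1
11, 3, 1, 1, 1, 1, 1
11, 2, 2, 1, 1, 1, 1
10, 4, 1, 1, 1, 1, 1
10, 3, 2, 1, 1, 1, 1
10, 2, 2, 2, 1, 1, 1
9, 5, 1, 1, 1, 1, 1
9, 4, 2, 1, 1, 1, 1
9, 3, 3, 1, 1, 1, 1
9, 3, 2, 2, 1, 1, 1
9, 2, 2, 2, 2, 1, 1
…and 46 more, for 58 total.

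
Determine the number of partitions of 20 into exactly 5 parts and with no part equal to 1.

A partial list (first 12 by largest part):
12+2+2+2+2
11+3+2+2+2
10+4+2+2+2
10+3+3+2+2
9+5+2+2+2
9+4+3+2+2
9+3+3+3+2
8+6+2+2+2
8+5+3+2+2
8+4+4+2+2
8+4+3+3+2
8+3+3+3+3
…and 18 more, for 30 total.

30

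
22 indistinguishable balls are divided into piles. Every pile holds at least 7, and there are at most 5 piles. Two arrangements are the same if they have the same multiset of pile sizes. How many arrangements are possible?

7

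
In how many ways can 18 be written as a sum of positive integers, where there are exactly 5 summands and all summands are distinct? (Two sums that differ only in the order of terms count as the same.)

3

Listing the qualifying partitions of 18:
8, 4, 3, 2, 1
7, 5, 3, 2, 1
6, 5, 4, 2, 1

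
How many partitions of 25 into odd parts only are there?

142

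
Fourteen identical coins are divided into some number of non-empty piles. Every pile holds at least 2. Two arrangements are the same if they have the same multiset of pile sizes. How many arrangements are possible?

34

A partial list (first 12 by largest part):
14
12,2
11,3
10,4
10,2,2
9,5
9,3,2
8,6
8,4,2
8,3,3
8,2,2,2
7,7
…and 22 more, for 34 total.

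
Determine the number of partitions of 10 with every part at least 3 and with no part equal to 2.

5

Listing the qualifying partitions of 10:
10
7 + 3
6 + 4
5 + 5
4 + 3 + 3
Counting gives 5.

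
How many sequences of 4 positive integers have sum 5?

4

Equivalently, choose which 3 of the 4 gaps become plus signs: C(4,3) = 4.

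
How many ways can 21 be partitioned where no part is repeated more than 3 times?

395

A full systematic count gives 395.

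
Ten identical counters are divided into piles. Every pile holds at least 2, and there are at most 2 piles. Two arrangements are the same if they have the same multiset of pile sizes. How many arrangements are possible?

5

Enumerating:
10
8+2
7+3
6+4
5+5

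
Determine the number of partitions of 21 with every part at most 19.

A full systematic count gives 790.

790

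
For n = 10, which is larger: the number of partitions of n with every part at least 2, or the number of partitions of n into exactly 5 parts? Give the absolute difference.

5

Partitions of 10 with every part at least 2: 12.
Partitions of 10 into exactly 5 parts: 7.
|12 − 7| = 5.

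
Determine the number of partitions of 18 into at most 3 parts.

37

A partial list (first 12 by largest part):
18
1 + 17
2 + 16
1 + 1 + 16
3 + 15
1 + 2 + 15
4 + 14
1 + 3 + 14
2 + 2 + 14
5 + 13
1 + 4 + 13
2 + 3 + 13
…and 25 more, for 37 total.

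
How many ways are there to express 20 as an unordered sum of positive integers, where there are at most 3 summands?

A partial list (first 12 by largest part):
20
19+1
18+2
18+1+1
17+3
17+2+1
16+4
16+3+1
16+2+2
15+5
15+4+1
15+3+2
…and 32 more, for 44 total.

44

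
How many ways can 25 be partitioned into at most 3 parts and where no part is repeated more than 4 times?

A partial list (first 12 by largest part):
25
1, 24
2, 23
1, 1, 23
3, 22
1, 2, 22
4, 21
1, 3, 21
2, 2, 21
5, 20
1, 4, 20
2, 3, 20
…and 53 more, for 65 total.

65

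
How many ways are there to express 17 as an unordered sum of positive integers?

297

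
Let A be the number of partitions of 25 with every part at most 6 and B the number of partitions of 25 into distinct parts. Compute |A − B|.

Partitions of 25 with every part at most 6: 612.
Partitions of 25 into distinct parts: 142.
|612 − 142| = 470.

470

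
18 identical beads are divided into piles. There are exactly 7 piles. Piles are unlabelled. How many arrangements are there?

49

A partial list (first 12 by largest part):
1 + 1 + 1 + 1 + 1 + 1 + 12
1 + 1 + 1 + 1 + 1 + 2 + 11
1 + 1 + 1 + 1 + 1 + 3 + 10
1 + 1 + 1 + 1 + 2 + 2 + 10
1 + 1 + 1 + 1 + 1 + 4 + 9
1 + 1 + 1 + 1 + 2 + 3 + 9
1 + 1 + 1 + 2 + 2 + 2 + 9
1 + 1 + 1 + 1 + 1 + 5 + 8
1 + 1 + 1 + 1 + 2 + 4 + 8
1 + 1 + 1 + 1 + 3 + 3 + 8
1 + 1 + 1 + 2 + 2 + 3 + 8
1 + 1 + 2 + 2 + 2 + 2 + 8
…and 37 more, for 49 total.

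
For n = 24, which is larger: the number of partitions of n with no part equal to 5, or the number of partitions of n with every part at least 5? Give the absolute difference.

Partitions of 24 with no part equal to 5: 1085.
Partitions of 24 with every part at least 5: 26.
|1085 − 26| = 1059.

1059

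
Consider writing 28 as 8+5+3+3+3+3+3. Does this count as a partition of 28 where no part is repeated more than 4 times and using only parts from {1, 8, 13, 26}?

No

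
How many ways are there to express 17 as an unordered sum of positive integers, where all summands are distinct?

There are too many to list fully; the first 12 (by largest part) are:
17
16, 1
15, 2
14, 3
14, 2, 1
13, 4
13, 3, 1
12, 5
12, 4, 1
12, 3, 2
11, 6
11, 5, 1
…and 26 more, for 38 total.

38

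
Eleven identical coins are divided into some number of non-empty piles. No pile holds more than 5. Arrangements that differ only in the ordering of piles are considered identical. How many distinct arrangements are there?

A partial list (first 12 by largest part):
1 + 5 + 5
2 + 4 + 5
1 + 1 + 4 + 5
3 + 3 + 5
1 + 2 + 3 + 5
1 + 1 + 1 + 3 + 5
2 + 2 + 2 + 5
1 + 1 + 2 + 2 + 5
1 + 1 + 1 + 1 + 2 + 5
1 + 1 + 1 + 1 + 1 + 1 + 5
3 + 4 + 4
1 + 2 + 4 + 4
…and 25 more, for 37 total.

37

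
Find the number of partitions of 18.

385

There are 385 such partitions.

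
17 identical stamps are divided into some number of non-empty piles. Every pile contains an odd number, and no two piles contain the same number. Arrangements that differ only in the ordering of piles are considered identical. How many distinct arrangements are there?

They are:
17
13 + 3 + 1
11 + 5 + 1
9 + 7 + 1
9 + 5 + 3

5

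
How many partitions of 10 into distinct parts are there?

10

Listing the qualifying partitions of 10:
10
9, 1
8, 2
7, 3
7, 2, 1
6, 4
6, 3, 1
5, 4, 1
5, 3, 2
4, 3, 2, 1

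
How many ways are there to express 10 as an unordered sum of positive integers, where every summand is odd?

10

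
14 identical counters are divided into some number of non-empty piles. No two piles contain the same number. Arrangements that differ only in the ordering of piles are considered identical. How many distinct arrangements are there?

22

Listing the qualifying partitions of 14:
14
1,13
2,12
3,11
1,2,11
4,10
1,3,10
5,9
1,4,9
2,3,9
6,8
1,5,8
2,4,8
1,2,3,8
1,6,7
2,5,7
3,4,7
1,2,4,7
3,5,6
1,2,5,6
1,3,4,6
2,3,4,5
Counting gives 22.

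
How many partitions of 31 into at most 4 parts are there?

Direct enumeration gives 321 partitions.

321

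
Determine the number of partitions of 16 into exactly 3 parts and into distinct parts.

14

The partitions of 16 that satisfy the conditions:
13,2,1
12,3,1
11,4,1
11,3,2
10,5,1
10,4,2
9,6,1
9,5,2
9,4,3
8,7,1
8,6,2
8,5,3
7,6,3
7,5,4
Counting gives 14.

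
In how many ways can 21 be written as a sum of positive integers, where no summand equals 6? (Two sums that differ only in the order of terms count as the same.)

616

A full systematic count gives 616.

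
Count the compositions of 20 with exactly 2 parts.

A composition of 20 into 2 positive parts is chosen by placing 1 dividers among the 19 gaps between 20 units: C(19,1) = 19.

19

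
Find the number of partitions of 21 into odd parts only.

Direct enumeration gives 76 partitions.

76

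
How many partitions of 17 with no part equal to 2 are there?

121

A full systematic count gives 121.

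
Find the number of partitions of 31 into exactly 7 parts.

Counting exhaustively, 733 partitions satisfy the conditions.

733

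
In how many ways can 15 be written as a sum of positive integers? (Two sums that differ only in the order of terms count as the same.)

176

A full systematic count gives 176.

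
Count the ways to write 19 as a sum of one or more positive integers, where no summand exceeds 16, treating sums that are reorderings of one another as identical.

Direct enumeration gives 486 partitions.

486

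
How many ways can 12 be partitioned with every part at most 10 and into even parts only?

10

They are:
10+2
8+4
8+2+2
6+6
6+4+2
6+2+2+2
4+4+4
4+4+2+2
4+2+2+2+2
2+2+2+2+2+2
Counting gives 10.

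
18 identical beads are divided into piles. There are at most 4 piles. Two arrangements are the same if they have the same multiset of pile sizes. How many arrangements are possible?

84

Counting exhaustively, 84 partitions satisfy the conditions.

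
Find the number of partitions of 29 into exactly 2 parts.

They are:
28 + 1
27 + 2
26 + 3
25 + 4
24 + 5
23 + 6
22 + 7
21 + 8
20 + 9
19 + 10
18 + 11
17 + 12
16 + 13
15 + 14
Counting gives 14.

14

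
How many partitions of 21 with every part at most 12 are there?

Counting exhaustively, 725 partitions satisfy the conditions.

725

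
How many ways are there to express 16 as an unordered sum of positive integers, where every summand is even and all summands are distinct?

6

Listing the qualifying partitions of 16:
16
14 + 2
12 + 4
10 + 6
10 + 4 + 2
8 + 6 + 2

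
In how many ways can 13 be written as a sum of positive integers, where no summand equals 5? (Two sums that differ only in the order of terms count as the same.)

79

There are 79 such partitions.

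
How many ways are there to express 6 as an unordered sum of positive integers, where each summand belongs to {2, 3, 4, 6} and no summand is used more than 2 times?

3

Enumerating:
6
4, 2
3, 3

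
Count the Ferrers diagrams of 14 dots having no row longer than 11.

Counting exhaustively, 131 partitions satisfy the conditions.

131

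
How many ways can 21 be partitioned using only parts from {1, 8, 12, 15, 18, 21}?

Listing the qualifying partitions of 21:
21
18+1+1+1
15+1+1+1+1+1+1
12+8+1
12+1+1+1+1+1+1+1+1+1
8+8+1+1+1+1+1
8+1+1+1+1+1+1+1+1+1+1+1+1+1
1+1+1+1+1+1+1+1+1+1+1+1+1+1+1+1+1+1+1+1+1
Counting gives 8.

8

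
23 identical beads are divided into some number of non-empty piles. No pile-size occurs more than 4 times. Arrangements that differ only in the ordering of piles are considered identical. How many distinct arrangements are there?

Enumerating by decreasing first part gives 769 partitions in all.

769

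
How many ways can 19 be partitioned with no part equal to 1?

105

There are 105 such partitions.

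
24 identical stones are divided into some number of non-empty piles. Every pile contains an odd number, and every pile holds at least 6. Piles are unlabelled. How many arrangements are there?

3

They are:
17+7
15+9
13+11
That's 3 in total.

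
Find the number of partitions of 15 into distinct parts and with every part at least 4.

6

The partitions of 15 that satisfy the conditions:
15
4 + 11
5 + 10
6 + 9
7 + 8
4 + 5 + 6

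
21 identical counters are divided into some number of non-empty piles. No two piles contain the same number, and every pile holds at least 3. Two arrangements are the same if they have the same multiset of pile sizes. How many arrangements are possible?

The partitions of 21 that satisfy the conditions:
21
18,3
17,4
16,5
15,6
14,7
14,4,3
13,8
13,5,3
12,9
12,6,3
12,5,4
11,10
11,7,3
11,6,4
10,8,3
10,7,4
10,6,5
9,8,4
9,7,5
9,5,4,3
8,7,6
8,6,4,3
7,6,5,3

24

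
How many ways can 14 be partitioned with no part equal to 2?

There are too many to list fully; the first 12 (by largest part) are:
14
13+1
12+1+1
11+3
11+1+1+1
10+4
10+3+1
10+1+1+1+1
9+5
9+4+1
9+3+1+1
9+1+1+1+1+1
…and 46 more, for 58 total.

58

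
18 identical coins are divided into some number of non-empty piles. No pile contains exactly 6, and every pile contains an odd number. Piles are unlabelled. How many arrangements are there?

There are too many to list fully; the first 12 (by largest part) are:
17, 1
15, 3
15, 1, 1, 1
13, 5
13, 3, 1, 1
13, 1, 1, 1, 1, 1
11, 7
11, 5, 1, 1
11, 3, 3, 1
11, 3, 1, 1, 1, 1
11, 1, 1, 1, 1, 1, 1, 1
9, 9
…and 34 more, for 46 total.

46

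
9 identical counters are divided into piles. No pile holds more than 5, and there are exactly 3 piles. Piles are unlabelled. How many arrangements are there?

5

Listing the qualifying partitions of 9:
1 + 3 + 5
2 + 2 + 5
1 + 4 + 4
2 + 3 + 4
3 + 3 + 3
Counting gives 5.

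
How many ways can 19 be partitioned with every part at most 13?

471

Counting exhaustively, 471 partitions satisfy the conditions.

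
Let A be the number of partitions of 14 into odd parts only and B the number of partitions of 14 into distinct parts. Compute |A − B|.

0

Partitions of 14 into odd parts only: 22.
Partitions of 14 into distinct parts: 22.
|22 − 22| = 0.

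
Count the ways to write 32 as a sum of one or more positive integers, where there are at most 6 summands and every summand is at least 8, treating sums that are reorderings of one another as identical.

21

Enumerating:
32
24, 8
23, 9
22, 10
21, 11
20, 12
19, 13
18, 14
17, 15
16, 16
16, 8, 8
15, 9, 8
14, 10, 8
14, 9, 9
13, 11, 8
13, 10, 9
12, 12, 8
12, 11, 9
12, 10, 10
11, 11, 10
8, 8, 8, 8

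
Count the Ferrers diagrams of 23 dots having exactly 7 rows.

164

Direct enumeration gives 164 partitions.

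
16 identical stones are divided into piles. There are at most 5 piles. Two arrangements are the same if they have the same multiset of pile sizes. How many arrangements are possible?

A full systematic count gives 101.

101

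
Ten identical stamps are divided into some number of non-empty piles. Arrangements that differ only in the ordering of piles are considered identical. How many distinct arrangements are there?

A partial list (first 12 by largest part):
10
9,1
8,2
8,1,1
7,3
7,2,1
7,1,1,1
6,4
6,3,1
6,2,2
6,2,1,1
6,1,1,1,1
…and 30 more, for 42 total.

42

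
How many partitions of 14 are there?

135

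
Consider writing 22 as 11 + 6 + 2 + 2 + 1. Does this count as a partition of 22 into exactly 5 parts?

Yes

The parts sum to 22, and the condition 'there are exactly 5 summands' holds.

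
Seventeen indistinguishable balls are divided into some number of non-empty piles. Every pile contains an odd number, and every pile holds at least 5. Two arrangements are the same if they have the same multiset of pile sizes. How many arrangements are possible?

2

The partitions of 17 that satisfy the conditions:
17
7,5,5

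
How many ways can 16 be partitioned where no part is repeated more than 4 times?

Direct enumeration gives 164 partitions.

164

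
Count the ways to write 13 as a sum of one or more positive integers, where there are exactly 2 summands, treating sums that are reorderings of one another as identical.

The partitions of 13 that satisfy the conditions:
12, 1
11, 2
10, 3
9, 4
8, 5
7, 6
That's 6 in total.

6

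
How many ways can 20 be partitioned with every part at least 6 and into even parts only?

Listing the qualifying partitions of 20:
20
14,6
12,8
10,10
8,6,6

5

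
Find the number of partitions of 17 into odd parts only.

38

A partial list (first 12 by largest part):
17
1 + 1 + 15
1 + 3 + 13
1 + 1 + 1 + 1 + 13
1 + 5 + 11
3 + 3 + 11
1 + 1 + 1 + 3 + 11
1 + 1 + 1 + 1 + 1 + 1 + 11
1 + 7 + 9
3 + 5 + 9
1 + 1 + 1 + 5 + 9
1 + 1 + 3 + 3 + 9
…and 26 more, for 38 total.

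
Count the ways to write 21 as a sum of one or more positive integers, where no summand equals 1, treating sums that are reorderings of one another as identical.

165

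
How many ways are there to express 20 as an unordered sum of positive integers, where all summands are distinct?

64

A partial list (first 12 by largest part):
20
19 + 1
18 + 2
17 + 3
17 + 2 + 1
16 + 4
16 + 3 + 1
15 + 5
15 + 4 + 1
15 + 3 + 2
14 + 6
14 + 5 + 1
…and 52 more, for 64 total.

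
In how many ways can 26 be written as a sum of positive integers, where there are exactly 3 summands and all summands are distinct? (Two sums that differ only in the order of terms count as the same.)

There are too many to list fully; the first 12 (by largest part) are:
23, 2, 1
22, 3, 1
21, 4, 1
21, 3, 2
20, 5, 1
20, 4, 2
19, 6, 1
19, 5, 2
19, 4, 3
18, 7, 1
18, 6, 2
18, 5, 3
…and 32 more, for 44 total.

44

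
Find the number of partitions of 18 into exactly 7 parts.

A partial list (first 12 by largest part):
12,1,1,1,1,1,1
11,2,1,1,1,1,1
10,3,1,1,1,1,1
10,2,2,1,1,1,1
9,4,1,1,1,1,1
9,3,2,1,1,1,1
9,2,2,2,1,1,1
8,5,1,1,1,1,1
8,4,2,1,1,1,1
8,3,3,1,1,1,1
8,3,2,2,1,1,1
8,2,2,2,2,1,1
…and 37 more, for 49 total.

49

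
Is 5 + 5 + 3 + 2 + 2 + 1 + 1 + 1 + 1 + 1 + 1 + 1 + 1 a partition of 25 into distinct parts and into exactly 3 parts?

The parts sum to 25, and the condition 'all summands are distinct' is violated.

No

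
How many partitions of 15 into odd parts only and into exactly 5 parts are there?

They are:
11+1+1+1+1
9+3+1+1+1
7+5+1+1+1
7+3+3+1+1
5+5+3+1+1
5+3+3+3+1
3+3+3+3+3

7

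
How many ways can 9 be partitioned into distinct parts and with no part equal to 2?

5

They are:
9
8 + 1
6 + 3
5 + 4
5 + 3 + 1
That's 5 in total.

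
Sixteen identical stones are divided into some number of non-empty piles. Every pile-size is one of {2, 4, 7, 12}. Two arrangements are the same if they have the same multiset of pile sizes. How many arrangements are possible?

Enumerating:
4+12
2+2+12
2+7+7
4+4+4+4
2+2+4+4+4
2+2+2+2+4+4
2+2+2+2+2+2+4
2+2+2+2+2+2+2+2
That's 8 in total.

8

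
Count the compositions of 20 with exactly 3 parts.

Equivalently, choose which 2 of the 19 gaps become plus signs: C(19,2) = 171.

171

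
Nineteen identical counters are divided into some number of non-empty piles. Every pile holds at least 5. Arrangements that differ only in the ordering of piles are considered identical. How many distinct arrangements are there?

10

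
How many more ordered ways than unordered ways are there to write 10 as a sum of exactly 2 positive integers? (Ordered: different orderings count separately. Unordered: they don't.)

4

Compositions: C(9,1) = 9.
Unordered (partitions into 2 parts): 5.
Difference: 9 − 5 = 4.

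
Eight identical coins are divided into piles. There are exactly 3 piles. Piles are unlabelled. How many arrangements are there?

The partitions of 8 that satisfy the conditions:
6+1+1
5+2+1
4+3+1
4+2+2
3+3+2

5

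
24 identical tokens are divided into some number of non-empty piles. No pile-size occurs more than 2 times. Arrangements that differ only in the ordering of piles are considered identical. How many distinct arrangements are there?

Counting exhaustively, 431 partitions satisfy the conditions.

431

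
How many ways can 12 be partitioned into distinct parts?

Listing the qualifying partitions of 12:
12
11,1
10,2
9,3
9,2,1
8,4
8,3,1
7,5
7,4,1
7,3,2
6,5,1
6,4,2
6,3,2,1
5,4,3
5,4,2,1
Counting gives 15.

15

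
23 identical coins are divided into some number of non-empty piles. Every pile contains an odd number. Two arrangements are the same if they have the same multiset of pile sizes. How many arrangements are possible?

Direct enumeration gives 104 partitions.

104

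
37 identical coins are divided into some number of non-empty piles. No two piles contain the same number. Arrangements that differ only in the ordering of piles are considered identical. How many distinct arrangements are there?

760

A full systematic count gives 760.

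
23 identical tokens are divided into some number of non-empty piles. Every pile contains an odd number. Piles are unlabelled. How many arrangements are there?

A full systematic count gives 104.

104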